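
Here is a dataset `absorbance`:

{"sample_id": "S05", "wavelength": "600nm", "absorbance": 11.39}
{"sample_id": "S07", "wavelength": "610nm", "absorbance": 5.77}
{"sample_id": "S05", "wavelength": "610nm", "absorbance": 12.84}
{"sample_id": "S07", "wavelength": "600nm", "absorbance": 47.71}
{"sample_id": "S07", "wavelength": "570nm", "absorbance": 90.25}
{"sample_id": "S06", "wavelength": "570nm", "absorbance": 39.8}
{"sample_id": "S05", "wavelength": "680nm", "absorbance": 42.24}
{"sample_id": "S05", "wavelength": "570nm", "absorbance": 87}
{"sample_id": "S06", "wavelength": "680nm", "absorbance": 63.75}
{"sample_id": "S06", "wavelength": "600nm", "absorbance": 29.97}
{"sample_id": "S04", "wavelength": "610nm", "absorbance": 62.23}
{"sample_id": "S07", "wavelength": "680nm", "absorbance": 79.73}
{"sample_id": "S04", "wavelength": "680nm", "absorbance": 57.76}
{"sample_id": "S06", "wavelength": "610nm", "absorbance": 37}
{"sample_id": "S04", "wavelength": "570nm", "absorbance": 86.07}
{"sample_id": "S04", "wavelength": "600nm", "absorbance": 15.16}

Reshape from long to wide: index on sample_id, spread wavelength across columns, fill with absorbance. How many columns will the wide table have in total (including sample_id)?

1 column for sample_id plus 4 distinct wavelength values → 5 columns.

5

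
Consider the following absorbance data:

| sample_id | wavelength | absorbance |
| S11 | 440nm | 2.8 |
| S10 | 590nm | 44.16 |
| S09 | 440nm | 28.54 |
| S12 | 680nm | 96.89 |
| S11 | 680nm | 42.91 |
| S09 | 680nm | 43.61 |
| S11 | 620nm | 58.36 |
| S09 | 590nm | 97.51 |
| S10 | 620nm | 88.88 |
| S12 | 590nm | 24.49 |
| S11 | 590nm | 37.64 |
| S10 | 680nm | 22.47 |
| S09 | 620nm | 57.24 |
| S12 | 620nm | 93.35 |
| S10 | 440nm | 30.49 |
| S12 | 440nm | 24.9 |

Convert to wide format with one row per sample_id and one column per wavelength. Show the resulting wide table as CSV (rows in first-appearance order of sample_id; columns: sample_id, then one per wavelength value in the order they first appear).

Columns: sample_id plus the 4 distinct wavelength values (440nm, 590nm, 680nm, 620nm).
For example, row S11 column 440nm takes absorbance=2.8 from the long row (S11, 440nm).

sample_id,440nm,590nm,680nm,620nm
S11,2.8,37.64,42.91,58.36
S10,30.49,44.16,22.47,88.88
S09,28.54,97.51,43.61,57.24
S12,24.9,24.49,96.89,93.35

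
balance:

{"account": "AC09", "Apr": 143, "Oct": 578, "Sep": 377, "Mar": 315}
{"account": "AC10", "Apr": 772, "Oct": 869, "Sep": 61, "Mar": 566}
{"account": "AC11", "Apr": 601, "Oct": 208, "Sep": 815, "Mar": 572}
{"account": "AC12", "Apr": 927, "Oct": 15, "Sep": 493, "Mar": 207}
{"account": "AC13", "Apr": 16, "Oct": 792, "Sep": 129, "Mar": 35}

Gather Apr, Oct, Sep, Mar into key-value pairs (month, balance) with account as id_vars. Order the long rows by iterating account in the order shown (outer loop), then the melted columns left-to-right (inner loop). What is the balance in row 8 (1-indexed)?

566

20 rows total (5 × 4). Row 8: index ⌊(8-1)/4⌋ = 1 into account → AC10; (8-1) mod 4 = 3 into the melted columns → Mar.
So row 8 is (AC10, Mar, 566); balance = 566.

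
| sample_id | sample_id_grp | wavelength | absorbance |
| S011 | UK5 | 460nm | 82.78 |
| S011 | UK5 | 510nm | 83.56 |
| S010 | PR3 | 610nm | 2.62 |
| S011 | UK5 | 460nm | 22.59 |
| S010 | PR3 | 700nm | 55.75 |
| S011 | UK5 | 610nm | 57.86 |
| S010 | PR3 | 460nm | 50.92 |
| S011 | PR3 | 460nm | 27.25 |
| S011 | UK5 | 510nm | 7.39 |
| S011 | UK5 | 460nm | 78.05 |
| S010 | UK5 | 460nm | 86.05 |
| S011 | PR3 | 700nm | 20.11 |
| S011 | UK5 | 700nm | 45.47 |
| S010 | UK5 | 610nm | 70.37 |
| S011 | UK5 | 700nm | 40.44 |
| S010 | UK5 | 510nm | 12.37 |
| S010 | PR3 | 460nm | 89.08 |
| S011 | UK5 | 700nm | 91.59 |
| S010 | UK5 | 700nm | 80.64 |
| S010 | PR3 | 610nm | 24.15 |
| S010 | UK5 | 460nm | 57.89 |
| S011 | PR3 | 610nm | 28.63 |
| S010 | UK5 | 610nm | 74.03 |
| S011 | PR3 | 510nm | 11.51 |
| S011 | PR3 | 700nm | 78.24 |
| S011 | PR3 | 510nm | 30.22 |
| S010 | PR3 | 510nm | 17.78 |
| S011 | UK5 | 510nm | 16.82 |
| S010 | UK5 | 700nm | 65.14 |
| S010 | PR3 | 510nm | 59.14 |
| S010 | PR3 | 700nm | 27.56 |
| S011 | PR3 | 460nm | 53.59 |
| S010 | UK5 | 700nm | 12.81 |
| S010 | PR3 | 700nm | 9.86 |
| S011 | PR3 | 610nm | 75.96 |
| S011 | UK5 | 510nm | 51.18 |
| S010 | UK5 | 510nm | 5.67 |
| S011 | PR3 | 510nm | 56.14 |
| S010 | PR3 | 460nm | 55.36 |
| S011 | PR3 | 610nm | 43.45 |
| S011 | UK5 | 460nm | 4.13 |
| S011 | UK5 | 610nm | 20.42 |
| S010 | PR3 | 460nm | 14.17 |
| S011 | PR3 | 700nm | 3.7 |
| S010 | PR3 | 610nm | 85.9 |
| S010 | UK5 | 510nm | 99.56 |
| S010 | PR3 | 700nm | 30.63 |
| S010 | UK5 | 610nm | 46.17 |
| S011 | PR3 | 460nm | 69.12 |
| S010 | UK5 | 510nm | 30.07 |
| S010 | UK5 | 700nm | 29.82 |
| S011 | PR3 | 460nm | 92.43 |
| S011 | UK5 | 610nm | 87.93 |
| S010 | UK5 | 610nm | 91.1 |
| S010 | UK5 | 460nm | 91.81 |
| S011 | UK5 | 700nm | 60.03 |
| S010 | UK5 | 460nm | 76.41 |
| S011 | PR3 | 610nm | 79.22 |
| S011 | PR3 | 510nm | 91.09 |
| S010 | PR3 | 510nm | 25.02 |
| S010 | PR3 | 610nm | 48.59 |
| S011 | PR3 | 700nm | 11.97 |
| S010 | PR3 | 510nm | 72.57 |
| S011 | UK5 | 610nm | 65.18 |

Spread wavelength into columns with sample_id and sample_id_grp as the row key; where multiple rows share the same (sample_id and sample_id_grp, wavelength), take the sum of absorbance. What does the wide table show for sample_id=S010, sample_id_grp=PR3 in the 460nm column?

Rows with sample_id=S010, sample_id_grp=PR3 and wavelength=460nm: absorbance values are 50.92, 89.08, 55.36, 14.17.
50.92 + 89.08 + 55.36 + 14.17 = 209.53.

209.53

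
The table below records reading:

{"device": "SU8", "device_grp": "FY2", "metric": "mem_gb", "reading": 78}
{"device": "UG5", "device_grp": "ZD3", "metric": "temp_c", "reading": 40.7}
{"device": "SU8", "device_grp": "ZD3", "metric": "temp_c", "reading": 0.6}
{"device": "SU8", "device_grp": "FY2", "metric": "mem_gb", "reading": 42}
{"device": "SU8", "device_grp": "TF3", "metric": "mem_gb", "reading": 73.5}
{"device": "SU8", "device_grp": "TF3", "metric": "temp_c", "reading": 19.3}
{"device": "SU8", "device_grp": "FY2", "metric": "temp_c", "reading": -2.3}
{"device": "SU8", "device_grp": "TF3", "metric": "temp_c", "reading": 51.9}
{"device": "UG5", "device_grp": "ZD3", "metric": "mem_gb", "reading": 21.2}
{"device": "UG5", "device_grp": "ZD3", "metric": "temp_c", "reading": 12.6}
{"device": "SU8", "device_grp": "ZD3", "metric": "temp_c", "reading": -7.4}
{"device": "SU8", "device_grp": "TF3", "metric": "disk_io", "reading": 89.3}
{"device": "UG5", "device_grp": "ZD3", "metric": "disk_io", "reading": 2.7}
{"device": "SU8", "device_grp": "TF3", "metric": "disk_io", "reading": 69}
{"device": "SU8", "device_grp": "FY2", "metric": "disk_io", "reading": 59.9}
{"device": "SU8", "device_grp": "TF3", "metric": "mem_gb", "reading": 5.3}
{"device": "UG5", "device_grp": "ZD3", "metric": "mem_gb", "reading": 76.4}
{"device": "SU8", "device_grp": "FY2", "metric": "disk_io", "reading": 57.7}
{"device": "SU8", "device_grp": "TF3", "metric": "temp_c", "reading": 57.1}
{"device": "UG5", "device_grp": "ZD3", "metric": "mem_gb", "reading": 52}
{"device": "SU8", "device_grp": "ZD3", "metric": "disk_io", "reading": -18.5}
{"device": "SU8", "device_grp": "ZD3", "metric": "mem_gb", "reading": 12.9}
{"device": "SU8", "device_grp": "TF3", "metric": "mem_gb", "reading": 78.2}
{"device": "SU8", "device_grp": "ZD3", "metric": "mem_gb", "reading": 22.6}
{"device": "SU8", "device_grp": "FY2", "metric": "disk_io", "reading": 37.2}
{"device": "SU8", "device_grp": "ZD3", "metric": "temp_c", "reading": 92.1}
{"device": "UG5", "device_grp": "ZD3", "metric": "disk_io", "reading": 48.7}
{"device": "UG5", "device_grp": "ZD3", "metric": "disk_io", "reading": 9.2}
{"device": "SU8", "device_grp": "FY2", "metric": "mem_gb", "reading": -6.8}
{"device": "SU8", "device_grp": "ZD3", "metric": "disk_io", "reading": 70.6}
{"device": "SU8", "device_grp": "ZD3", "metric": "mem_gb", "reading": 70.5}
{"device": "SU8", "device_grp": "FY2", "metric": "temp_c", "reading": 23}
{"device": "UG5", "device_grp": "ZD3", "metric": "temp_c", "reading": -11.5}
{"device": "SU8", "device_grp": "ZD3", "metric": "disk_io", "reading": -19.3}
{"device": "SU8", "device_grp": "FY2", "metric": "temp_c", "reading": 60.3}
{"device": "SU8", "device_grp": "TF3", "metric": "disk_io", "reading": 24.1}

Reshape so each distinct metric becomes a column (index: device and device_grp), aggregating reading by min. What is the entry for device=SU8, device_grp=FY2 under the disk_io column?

Rows with device=SU8, device_grp=FY2 and metric=disk_io: reading values are 59.9, 57.7, 37.2.
min(59.9, 57.7, 37.2) = 37.2.

37.2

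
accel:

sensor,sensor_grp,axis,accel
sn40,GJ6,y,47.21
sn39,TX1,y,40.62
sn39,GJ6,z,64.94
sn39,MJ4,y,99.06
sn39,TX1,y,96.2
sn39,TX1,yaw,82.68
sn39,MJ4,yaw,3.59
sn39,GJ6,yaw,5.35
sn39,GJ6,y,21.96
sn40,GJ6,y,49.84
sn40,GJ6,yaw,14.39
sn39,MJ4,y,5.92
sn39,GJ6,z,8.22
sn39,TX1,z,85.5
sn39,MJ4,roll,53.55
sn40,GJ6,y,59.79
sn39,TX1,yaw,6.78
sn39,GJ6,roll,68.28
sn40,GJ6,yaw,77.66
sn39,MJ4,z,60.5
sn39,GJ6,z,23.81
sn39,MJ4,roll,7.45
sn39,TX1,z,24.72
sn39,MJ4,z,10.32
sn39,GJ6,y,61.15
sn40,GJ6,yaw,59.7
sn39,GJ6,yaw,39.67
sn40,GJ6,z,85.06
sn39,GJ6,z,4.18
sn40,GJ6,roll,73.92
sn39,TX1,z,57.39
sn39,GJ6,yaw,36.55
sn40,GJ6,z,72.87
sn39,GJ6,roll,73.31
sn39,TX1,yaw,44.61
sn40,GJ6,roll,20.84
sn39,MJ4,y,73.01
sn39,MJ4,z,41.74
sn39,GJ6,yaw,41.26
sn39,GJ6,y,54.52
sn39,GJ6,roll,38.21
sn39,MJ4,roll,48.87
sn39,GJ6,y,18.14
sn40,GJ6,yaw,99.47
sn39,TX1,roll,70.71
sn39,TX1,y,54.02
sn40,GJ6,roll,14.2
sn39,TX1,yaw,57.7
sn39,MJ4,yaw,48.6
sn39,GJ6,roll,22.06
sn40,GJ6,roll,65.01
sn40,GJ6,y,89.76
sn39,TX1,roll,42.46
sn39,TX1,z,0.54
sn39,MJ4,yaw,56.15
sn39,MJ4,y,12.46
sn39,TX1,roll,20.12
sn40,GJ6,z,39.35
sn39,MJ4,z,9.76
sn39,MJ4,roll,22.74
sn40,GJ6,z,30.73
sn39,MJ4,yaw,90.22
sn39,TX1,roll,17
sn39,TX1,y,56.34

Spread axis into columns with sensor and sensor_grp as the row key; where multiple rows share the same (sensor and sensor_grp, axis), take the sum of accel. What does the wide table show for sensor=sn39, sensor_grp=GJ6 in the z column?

Rows with sensor=sn39, sensor_grp=GJ6 and axis=z: accel values are 64.94, 8.22, 23.81, 4.18.
64.94 + 8.22 + 23.81 + 4.18 = 101.15.

101.15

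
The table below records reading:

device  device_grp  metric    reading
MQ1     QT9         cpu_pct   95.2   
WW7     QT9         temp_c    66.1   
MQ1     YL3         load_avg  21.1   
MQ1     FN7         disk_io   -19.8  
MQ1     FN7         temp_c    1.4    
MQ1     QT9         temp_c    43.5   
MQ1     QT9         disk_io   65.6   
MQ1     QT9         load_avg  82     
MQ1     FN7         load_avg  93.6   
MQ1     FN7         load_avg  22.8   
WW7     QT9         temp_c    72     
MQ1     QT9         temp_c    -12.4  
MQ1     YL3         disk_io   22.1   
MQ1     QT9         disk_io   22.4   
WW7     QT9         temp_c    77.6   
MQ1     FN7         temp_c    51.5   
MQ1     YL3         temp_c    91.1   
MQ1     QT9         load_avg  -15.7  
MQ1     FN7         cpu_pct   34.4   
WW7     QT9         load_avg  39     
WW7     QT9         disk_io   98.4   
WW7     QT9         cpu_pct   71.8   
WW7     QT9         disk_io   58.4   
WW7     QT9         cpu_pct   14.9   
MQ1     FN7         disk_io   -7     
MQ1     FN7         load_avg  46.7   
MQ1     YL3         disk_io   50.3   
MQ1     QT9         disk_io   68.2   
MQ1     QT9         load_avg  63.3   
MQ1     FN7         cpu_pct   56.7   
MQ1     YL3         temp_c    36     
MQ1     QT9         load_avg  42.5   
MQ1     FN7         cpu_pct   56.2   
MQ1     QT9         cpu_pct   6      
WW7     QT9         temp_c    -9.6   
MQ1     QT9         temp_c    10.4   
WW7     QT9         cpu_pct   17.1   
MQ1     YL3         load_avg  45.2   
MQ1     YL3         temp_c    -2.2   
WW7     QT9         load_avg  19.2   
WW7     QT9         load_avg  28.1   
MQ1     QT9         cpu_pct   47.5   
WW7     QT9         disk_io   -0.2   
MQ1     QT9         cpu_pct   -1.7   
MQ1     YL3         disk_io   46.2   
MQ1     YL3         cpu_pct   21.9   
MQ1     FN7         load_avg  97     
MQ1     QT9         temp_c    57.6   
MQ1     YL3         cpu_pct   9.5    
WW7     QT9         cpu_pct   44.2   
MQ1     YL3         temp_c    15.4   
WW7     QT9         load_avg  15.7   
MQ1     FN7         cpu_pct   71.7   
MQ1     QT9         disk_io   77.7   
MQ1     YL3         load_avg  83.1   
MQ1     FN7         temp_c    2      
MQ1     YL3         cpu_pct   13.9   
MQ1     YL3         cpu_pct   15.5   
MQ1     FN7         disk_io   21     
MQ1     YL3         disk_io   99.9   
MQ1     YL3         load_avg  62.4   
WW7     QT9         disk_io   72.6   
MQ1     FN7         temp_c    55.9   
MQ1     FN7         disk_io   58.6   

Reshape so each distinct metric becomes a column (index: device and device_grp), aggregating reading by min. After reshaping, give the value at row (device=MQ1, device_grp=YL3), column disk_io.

22.1

Rows with device=MQ1, device_grp=YL3 and metric=disk_io: reading values are 22.1, 50.3, 46.2, 99.9.
min(22.1, 50.3, 46.2, 99.9) = 22.1.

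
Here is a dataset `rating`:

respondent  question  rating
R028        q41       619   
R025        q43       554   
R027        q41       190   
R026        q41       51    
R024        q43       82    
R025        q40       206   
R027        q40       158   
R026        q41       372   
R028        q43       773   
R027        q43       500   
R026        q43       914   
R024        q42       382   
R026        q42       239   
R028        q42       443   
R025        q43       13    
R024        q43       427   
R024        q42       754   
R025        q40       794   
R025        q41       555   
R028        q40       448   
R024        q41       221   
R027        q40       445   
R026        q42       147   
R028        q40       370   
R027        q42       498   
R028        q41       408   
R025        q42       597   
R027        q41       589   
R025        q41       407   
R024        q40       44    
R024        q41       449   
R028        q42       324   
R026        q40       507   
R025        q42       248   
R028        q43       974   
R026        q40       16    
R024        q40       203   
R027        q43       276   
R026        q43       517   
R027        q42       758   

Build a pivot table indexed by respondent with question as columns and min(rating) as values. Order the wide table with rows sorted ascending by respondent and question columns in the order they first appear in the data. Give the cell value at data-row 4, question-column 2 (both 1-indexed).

With rows sorted ascending by respondent, row 4 is respondent=R027. question columns in first-appearance order: q41, q43, q40, q42; column 2 is q43.
Long rows with respondent=R027, question=q43: min(500, 276) = 276.

276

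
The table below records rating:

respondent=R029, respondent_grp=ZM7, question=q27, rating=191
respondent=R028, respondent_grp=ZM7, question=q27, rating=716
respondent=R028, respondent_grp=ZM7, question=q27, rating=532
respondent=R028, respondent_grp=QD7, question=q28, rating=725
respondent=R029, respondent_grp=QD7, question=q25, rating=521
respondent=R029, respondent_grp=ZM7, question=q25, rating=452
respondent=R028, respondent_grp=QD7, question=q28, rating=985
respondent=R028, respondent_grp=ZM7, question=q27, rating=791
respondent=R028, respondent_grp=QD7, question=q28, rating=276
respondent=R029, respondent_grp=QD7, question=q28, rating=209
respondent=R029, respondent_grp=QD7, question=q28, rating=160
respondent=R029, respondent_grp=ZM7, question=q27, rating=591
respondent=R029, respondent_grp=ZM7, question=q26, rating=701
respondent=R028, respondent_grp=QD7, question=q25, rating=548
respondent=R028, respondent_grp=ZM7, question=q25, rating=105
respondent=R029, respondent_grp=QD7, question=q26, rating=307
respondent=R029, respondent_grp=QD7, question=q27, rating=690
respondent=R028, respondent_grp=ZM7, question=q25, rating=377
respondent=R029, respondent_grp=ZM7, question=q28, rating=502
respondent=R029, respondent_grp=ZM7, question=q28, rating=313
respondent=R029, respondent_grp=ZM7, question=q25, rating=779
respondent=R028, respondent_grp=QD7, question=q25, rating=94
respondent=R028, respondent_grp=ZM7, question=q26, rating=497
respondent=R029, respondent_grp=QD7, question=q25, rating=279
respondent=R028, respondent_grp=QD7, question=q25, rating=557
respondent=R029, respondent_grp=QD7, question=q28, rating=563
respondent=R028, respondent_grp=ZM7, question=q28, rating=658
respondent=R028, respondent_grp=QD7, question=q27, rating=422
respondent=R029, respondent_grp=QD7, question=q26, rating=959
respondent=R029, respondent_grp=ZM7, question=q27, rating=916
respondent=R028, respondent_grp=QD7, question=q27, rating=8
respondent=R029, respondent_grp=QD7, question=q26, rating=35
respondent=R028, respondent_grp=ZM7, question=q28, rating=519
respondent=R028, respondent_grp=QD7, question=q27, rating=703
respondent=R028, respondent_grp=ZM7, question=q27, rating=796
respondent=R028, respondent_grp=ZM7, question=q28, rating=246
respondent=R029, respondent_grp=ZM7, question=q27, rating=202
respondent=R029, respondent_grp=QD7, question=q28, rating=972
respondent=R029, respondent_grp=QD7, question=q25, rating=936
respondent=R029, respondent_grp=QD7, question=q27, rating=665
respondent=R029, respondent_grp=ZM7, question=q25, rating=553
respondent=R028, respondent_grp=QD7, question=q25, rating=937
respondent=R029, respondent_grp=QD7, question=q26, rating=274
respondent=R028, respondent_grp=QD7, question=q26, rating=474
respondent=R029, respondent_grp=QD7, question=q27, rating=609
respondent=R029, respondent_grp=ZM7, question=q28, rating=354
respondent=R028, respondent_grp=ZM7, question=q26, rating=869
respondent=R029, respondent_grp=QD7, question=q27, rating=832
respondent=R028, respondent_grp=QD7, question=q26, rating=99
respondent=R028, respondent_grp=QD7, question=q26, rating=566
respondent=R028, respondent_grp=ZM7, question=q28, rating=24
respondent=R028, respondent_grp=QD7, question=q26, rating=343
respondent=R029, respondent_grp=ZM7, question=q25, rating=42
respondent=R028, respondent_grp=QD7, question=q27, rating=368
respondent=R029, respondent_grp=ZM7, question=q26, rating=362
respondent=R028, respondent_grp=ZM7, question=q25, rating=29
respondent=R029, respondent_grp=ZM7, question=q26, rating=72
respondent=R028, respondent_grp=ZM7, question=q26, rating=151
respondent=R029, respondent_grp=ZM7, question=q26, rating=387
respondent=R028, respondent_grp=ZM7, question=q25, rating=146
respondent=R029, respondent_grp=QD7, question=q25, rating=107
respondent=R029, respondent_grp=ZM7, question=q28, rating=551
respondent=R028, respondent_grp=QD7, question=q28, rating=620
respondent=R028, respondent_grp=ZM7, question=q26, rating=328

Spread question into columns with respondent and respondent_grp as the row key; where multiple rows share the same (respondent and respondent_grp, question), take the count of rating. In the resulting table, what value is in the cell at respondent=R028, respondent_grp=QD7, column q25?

Rows with respondent=R028, respondent_grp=QD7 and question=q25: rating values are 548, 94, 557, 937.
4 rows match — count = 4.

4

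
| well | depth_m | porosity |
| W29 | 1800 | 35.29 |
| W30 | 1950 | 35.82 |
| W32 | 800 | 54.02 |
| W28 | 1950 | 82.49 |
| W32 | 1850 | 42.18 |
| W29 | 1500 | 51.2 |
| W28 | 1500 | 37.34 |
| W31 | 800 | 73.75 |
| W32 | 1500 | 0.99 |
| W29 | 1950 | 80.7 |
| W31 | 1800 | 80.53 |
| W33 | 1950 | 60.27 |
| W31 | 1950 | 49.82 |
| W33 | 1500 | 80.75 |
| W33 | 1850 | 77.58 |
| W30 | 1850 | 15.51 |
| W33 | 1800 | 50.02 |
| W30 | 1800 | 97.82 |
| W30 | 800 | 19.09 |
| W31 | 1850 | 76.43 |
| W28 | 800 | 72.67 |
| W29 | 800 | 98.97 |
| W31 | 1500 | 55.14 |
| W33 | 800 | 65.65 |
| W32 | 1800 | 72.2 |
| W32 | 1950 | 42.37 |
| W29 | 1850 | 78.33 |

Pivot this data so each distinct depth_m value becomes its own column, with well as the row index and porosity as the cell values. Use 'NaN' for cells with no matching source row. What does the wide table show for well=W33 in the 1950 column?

The long row with well=W33, depth_m=1950 has porosity=60.27.

60.27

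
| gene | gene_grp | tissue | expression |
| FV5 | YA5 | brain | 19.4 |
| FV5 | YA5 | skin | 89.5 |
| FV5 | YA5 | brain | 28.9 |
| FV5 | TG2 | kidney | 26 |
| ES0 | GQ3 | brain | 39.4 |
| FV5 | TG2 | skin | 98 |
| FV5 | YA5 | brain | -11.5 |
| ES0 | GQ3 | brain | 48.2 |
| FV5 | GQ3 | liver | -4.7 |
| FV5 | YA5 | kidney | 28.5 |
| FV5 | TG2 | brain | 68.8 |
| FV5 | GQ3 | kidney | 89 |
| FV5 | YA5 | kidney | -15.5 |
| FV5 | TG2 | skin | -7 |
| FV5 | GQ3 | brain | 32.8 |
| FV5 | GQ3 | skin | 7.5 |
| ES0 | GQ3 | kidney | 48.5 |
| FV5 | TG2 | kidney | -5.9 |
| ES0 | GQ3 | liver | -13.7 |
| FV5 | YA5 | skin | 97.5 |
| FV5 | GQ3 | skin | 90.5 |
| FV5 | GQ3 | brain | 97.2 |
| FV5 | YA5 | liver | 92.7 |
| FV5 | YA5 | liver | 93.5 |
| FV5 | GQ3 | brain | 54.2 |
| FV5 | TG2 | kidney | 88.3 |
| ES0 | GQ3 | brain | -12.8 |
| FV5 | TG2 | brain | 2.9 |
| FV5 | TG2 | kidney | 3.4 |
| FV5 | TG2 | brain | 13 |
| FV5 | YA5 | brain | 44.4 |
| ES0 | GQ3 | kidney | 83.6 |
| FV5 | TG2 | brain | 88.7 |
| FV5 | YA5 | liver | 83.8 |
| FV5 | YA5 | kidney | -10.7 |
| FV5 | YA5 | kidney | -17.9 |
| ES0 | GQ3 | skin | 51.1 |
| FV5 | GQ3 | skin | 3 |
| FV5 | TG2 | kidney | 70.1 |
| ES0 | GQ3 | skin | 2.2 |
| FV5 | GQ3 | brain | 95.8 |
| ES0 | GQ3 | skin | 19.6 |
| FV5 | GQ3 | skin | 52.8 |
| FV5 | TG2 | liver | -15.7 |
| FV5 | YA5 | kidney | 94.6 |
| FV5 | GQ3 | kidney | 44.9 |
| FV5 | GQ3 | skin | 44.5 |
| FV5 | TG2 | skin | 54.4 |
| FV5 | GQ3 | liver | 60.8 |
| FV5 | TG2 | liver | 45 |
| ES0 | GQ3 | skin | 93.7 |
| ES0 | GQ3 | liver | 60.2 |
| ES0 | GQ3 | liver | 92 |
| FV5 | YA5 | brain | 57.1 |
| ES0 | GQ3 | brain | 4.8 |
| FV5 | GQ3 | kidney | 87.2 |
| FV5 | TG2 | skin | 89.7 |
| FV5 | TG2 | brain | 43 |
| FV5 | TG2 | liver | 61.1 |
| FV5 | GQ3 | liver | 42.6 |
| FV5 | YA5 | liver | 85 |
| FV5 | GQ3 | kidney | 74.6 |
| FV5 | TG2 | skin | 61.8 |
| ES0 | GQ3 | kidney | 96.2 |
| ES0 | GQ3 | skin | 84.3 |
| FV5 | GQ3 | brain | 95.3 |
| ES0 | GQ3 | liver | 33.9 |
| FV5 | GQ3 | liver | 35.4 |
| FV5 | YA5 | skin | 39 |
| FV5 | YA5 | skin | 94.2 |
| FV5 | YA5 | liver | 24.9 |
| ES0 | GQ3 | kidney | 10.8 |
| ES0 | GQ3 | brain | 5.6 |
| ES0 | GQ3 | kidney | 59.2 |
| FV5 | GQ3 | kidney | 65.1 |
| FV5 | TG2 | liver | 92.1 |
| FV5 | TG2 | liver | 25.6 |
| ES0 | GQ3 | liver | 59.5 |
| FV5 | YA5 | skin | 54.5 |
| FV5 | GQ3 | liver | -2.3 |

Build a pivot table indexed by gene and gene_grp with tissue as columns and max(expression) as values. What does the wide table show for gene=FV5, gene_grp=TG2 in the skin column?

Rows with gene=FV5, gene_grp=TG2 and tissue=skin: expression values are 98, -7, 54.4, 89.7, 61.8.
max(98, -7, 54.4, 89.7, 61.8) = 98.

98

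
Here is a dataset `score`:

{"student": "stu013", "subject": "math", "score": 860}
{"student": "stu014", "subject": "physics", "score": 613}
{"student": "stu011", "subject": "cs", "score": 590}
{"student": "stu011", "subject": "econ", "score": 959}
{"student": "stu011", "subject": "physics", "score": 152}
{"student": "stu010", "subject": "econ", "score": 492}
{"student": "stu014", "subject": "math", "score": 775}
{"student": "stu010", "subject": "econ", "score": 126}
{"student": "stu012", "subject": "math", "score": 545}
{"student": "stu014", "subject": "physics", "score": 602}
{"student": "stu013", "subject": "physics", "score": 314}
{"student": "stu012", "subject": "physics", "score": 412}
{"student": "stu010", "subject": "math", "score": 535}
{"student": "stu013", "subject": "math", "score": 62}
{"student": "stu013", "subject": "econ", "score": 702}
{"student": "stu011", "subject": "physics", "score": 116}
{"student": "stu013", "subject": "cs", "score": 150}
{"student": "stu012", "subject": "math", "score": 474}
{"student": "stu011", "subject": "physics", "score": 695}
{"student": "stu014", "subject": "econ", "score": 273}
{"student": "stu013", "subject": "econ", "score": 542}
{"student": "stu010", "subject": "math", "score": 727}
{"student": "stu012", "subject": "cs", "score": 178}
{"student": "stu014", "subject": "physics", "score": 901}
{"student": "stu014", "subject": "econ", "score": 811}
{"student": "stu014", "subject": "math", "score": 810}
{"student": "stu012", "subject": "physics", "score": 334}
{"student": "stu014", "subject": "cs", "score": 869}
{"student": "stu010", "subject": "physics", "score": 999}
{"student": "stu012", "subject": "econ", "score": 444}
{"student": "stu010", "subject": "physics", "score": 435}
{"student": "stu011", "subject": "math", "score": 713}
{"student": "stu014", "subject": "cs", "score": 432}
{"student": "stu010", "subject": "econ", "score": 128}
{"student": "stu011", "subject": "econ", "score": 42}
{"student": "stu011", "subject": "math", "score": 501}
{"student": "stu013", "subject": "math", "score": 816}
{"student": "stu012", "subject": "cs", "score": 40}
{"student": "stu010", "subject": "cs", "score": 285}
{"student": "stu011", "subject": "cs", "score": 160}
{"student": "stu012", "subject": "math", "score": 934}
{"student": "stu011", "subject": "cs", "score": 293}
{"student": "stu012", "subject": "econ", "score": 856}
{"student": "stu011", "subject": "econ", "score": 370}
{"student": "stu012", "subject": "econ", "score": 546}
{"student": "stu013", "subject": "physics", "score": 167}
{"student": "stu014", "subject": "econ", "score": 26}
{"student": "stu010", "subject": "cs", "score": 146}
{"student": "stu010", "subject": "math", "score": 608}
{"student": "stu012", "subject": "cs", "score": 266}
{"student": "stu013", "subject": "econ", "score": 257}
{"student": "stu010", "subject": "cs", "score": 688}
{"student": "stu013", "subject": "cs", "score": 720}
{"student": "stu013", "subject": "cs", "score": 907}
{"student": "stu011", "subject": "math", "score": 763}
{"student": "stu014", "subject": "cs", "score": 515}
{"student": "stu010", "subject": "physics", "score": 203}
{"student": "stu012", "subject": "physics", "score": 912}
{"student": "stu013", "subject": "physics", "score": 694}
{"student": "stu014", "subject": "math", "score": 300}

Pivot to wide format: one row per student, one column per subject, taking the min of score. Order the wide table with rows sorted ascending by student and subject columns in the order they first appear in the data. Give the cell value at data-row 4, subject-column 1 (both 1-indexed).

With rows sorted ascending by student, row 4 is student=stu013. subject columns in first-appearance order: math, physics, cs, econ; column 1 is math.
Long rows with student=stu013, subject=math: min(860, 62, 816) = 62.

62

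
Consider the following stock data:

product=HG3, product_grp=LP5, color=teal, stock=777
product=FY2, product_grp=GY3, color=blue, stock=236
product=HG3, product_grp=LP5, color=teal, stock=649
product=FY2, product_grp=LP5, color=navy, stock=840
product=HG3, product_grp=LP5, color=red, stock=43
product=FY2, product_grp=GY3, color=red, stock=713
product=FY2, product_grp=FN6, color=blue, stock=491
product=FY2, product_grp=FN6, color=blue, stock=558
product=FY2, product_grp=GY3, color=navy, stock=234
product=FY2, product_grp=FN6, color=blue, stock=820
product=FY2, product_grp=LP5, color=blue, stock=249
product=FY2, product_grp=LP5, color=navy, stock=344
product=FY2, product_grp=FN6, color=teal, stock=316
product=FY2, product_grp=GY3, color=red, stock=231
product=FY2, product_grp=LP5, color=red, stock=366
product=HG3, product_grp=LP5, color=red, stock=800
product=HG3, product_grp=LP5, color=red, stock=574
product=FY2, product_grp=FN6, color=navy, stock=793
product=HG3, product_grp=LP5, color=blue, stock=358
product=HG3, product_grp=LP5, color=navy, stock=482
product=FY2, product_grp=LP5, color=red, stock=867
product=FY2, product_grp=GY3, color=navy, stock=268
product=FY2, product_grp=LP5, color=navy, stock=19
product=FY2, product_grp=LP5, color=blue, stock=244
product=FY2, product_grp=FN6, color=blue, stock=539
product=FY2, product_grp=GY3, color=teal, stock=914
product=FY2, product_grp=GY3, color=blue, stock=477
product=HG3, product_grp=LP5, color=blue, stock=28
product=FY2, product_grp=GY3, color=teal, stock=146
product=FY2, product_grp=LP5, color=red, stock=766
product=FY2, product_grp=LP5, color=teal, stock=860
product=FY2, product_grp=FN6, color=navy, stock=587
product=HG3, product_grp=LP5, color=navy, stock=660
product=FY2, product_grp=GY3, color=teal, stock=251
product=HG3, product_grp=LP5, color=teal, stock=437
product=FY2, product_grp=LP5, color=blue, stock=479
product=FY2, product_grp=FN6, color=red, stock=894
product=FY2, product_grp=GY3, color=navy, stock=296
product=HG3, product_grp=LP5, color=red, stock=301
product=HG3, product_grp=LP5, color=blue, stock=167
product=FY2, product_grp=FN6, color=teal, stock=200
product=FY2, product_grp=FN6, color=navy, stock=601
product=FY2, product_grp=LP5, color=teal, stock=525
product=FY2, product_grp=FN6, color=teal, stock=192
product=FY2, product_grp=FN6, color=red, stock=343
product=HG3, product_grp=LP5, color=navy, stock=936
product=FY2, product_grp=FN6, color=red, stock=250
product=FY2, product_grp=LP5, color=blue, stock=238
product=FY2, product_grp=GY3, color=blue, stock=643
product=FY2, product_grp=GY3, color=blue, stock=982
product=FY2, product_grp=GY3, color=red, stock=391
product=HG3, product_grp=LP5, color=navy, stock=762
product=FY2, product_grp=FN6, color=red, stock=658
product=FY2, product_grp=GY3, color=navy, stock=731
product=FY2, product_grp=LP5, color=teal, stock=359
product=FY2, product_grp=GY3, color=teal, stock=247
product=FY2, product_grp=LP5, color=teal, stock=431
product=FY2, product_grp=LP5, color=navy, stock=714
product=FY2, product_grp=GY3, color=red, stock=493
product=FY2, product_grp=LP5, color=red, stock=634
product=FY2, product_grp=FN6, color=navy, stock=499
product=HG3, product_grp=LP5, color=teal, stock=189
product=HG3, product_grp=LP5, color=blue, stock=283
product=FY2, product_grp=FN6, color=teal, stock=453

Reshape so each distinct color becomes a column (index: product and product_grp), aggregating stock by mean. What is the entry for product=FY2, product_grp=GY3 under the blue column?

Rows with product=FY2, product_grp=GY3 and color=blue: stock values are 236, 477, 643, 982.
(236 + 477 + 643 + 982) / 4 = 584.50.

584.50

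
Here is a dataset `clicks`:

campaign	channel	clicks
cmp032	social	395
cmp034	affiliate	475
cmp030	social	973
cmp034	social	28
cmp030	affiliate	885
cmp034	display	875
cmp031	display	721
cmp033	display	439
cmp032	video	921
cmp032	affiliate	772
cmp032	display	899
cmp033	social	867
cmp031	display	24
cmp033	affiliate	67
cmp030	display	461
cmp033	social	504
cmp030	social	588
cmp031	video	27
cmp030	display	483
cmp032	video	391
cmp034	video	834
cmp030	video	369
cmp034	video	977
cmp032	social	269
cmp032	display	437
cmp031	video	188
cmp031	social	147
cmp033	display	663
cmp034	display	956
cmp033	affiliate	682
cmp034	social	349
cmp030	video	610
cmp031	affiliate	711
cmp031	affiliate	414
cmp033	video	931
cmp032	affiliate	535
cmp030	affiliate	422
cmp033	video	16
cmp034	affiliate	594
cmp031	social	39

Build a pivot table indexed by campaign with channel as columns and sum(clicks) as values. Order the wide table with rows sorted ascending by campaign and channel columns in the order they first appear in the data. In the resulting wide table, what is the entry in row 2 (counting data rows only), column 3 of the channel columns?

With rows sorted ascending by campaign, row 2 is campaign=cmp031. channel columns in first-appearance order: social, affiliate, display, video; column 3 is display.
Long rows with campaign=cmp031, channel=display: 721 + 24 = 745.

745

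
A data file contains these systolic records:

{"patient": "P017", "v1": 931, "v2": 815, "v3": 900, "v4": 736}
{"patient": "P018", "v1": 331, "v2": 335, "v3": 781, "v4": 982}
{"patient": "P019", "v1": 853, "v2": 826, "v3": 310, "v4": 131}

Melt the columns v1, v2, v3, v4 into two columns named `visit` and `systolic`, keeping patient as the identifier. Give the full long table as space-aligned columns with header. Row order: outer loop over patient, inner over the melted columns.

Each (patient, column) pair becomes one row: 3 × 4 = 12 rows.
For example, (P017, v1) → systolic=931.

patient  visit  systolic
P017     v1     931     
P017     v2     815     
P017     v3     900     
P017     v4     736     
P018     v1     331     
P018     v2     335     
P018     v3     781     
P018     v4     982     
P019     v1     853     
P019     v2     826     
P019     v3     310     
P019     v4     131     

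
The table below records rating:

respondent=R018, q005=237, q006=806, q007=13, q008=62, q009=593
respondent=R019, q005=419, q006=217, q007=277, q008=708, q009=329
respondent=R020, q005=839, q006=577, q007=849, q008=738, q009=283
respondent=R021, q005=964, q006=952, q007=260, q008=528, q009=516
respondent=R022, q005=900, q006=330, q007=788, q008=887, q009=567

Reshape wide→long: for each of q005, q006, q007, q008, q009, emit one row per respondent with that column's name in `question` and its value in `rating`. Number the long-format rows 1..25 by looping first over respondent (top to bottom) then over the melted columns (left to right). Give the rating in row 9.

708

25 rows total (5 × 5). Row 9: index ⌊(9-1)/5⌋ = 1 into respondent → R019; (9-1) mod 5 = 3 into the melted columns → q008.
So row 9 is (R019, q008, 708); rating = 708.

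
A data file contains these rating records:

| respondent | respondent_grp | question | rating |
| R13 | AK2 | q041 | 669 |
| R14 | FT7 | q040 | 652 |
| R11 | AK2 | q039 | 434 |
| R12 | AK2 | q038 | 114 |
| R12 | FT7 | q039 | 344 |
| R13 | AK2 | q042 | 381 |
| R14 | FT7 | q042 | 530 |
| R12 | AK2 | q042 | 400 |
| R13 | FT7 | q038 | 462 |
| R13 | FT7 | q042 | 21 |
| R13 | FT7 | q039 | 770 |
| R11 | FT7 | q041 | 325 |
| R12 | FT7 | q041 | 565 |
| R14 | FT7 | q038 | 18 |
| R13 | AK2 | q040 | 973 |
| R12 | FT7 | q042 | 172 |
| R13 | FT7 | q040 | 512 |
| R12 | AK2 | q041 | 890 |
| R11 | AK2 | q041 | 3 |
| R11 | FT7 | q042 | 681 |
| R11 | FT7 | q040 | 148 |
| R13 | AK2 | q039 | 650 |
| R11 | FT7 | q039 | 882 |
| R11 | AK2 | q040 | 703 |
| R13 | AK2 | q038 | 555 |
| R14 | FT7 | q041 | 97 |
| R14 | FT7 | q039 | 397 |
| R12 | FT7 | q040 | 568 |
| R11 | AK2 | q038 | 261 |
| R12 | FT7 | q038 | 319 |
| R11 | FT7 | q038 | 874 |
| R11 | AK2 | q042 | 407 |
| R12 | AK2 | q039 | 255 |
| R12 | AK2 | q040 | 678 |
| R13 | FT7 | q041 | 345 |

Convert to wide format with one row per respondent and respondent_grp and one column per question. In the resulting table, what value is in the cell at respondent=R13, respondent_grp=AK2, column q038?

Wide layout: rows indexed by respondent and respondent_grp, columns are the 5 distinct question values (q041, q040, q039, q038, q042).
Cell (respondent=R13, respondent_grp=AK2, question=q038) draws from the long row where respondent=R13, respondent_grp=AK2 and question=q038, which has rating=555.

555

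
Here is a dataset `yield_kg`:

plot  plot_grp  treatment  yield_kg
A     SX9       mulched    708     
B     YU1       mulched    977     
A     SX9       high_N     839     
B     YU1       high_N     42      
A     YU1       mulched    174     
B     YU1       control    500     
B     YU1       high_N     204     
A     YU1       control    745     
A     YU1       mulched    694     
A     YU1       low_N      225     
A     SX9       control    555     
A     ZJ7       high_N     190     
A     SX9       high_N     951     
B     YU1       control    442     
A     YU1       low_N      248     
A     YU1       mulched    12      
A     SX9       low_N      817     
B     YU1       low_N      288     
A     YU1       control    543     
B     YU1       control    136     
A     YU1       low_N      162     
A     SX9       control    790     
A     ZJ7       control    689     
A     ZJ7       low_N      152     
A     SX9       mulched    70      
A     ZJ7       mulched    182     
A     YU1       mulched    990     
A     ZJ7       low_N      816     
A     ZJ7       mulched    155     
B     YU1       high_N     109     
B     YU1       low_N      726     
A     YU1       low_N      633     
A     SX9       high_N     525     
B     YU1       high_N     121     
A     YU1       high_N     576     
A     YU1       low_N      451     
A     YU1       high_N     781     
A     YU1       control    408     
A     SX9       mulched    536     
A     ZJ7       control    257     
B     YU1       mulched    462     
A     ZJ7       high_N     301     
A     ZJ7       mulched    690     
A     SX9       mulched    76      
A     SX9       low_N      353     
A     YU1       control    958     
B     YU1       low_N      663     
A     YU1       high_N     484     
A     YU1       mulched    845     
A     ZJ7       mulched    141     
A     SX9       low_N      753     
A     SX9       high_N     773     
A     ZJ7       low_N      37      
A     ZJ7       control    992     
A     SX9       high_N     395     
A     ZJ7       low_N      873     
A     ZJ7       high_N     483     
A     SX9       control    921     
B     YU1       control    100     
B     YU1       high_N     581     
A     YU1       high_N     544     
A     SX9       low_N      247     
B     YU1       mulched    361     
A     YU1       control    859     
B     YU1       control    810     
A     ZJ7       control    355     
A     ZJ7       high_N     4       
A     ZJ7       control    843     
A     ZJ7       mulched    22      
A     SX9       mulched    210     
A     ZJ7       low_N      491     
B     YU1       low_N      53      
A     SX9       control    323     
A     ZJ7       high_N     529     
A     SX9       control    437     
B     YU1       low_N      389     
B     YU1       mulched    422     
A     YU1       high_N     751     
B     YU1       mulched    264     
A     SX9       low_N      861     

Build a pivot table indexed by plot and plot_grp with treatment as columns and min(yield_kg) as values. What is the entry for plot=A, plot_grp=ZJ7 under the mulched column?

Rows with plot=A, plot_grp=ZJ7 and treatment=mulched: yield_kg values are 182, 155, 690, 141, 22.
min(182, 155, 690, 141, 22) = 22.

22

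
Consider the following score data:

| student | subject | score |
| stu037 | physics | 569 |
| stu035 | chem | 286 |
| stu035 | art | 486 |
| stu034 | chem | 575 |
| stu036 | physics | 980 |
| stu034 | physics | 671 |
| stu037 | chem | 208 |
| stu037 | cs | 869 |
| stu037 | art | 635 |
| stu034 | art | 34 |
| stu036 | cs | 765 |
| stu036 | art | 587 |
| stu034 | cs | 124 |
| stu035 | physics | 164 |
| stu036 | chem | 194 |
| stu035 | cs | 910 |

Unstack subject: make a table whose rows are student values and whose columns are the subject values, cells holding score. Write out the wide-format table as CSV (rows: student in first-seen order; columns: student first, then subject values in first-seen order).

Columns: student plus the 4 distinct subject values (physics, chem, art, cs).
For example, row stu037 column physics takes score=569 from the long row (stu037, physics).

student,physics,chem,art,cs
stu037,569,208,635,869
stu035,164,286,486,910
stu034,671,575,34,124
stu036,980,194,587,765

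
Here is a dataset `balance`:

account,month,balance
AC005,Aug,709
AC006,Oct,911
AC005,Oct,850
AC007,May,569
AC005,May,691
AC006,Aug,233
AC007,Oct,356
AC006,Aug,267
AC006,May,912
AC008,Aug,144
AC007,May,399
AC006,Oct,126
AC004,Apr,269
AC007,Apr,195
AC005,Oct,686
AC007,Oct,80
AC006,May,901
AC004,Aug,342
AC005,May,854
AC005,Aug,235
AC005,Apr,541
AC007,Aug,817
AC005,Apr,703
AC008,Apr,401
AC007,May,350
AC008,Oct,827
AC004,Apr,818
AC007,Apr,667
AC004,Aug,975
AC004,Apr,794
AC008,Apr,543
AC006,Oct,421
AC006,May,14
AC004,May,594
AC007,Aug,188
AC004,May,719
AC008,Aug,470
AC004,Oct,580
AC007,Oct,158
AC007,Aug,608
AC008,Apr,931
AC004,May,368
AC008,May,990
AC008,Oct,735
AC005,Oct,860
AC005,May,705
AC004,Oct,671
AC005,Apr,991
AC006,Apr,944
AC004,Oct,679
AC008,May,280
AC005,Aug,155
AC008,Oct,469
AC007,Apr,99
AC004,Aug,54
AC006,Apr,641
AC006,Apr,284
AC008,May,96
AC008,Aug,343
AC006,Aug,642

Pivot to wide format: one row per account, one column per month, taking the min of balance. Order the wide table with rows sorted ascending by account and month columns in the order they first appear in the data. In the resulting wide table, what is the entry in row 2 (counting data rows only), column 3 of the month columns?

691

With rows sorted ascending by account, row 2 is account=AC005. month columns in first-appearance order: Aug, Oct, May, Apr; column 3 is May.
Long rows with account=AC005, month=May: min(691, 854, 705) = 691.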